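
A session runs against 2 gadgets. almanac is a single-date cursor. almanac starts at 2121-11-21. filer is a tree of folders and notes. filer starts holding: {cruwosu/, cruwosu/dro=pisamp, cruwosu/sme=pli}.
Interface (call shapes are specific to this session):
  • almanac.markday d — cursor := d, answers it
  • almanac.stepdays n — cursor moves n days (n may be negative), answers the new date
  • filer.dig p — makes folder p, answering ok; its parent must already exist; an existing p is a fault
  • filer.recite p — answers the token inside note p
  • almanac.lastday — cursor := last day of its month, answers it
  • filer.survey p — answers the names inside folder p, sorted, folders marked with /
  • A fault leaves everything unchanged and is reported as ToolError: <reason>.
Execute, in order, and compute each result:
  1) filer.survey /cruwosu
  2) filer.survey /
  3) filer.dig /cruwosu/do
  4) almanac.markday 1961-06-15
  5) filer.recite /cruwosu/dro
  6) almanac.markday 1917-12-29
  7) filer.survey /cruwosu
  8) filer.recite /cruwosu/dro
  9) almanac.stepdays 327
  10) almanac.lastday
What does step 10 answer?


-> filer.survey(/cruwosu)
<- [dro, sme]
-> filer.survey(/)
<- [cruwosu/]
-> filer.dig(/cruwosu/do)
<- ok
-> almanac.markday(1961-06-15)
<- 1961-06-15
-> filer.recite(/cruwosu/dro)
<- pisamp
-> almanac.markday(1917-12-29)
<- 1917-12-29
-> filer.survey(/cruwosu)
<- [do/, dro, sme]
-> filer.recite(/cruwosu/dro)
<- pisamp
-> almanac.stepdays(327)
<- 1918-11-21
-> almanac.lastday()
<- 1918-11-30

Answer: 1918-11-30


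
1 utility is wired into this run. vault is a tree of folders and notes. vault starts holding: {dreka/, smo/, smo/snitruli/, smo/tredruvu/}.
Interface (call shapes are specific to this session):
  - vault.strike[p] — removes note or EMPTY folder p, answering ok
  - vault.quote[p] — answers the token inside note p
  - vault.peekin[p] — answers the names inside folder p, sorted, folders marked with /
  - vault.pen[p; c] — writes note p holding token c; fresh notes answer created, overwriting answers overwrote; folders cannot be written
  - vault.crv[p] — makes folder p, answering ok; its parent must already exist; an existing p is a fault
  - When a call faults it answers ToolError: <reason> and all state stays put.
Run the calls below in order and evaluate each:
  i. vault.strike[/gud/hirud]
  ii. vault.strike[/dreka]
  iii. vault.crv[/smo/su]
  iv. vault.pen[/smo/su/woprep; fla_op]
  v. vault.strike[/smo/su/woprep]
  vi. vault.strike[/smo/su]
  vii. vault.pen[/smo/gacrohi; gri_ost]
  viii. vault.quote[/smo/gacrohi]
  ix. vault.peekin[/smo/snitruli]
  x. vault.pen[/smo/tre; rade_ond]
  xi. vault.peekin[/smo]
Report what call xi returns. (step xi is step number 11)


[in] vault.strike p='/gud/hirud'
= ToolError: not found
[in] vault.strike p='/dreka'
= ok
[in] vault.crv p='/smo/su'
= ok
[in] vault.pen p='/smo/su/woprep' c='fla_op'
= created
[in] vault.strike p='/smo/su/woprep'
= ok
[in] vault.strike p='/smo/su'
= ok
[in] vault.pen p='/smo/gacrohi' c='gri_ost'
= created
[in] vault.quote p='/smo/gacrohi'
= gri_ost
[in] vault.peekin p='/smo/snitruli'
= []
[in] vault.pen p='/smo/tre' c='rade_ond'
= created
[in] vault.peekin p='/smo'
= [gacrohi, snitruli/, tre, tredruvu/]

Answer: [gacrohi, snitruli/, tre, tredruvu/]


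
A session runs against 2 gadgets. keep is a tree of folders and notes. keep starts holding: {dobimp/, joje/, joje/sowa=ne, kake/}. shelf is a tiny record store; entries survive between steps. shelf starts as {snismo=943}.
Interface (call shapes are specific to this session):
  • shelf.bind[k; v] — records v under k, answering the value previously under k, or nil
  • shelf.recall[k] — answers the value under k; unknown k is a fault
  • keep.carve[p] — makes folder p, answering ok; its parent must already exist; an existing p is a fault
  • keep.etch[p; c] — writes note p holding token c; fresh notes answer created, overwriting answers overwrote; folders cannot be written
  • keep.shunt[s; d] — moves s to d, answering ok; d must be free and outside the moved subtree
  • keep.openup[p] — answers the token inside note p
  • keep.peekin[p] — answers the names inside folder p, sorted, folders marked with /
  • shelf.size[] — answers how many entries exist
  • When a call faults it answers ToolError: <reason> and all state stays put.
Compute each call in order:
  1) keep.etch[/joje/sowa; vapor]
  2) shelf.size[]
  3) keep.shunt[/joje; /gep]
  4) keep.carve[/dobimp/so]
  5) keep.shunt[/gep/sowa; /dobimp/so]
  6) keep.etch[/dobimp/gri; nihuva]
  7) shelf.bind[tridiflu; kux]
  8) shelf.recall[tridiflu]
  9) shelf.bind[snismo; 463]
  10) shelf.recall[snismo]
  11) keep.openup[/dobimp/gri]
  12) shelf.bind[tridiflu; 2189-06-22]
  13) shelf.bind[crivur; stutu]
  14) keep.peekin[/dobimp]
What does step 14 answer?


Answer: [gri, so/]

Derivation:
I try keep.etch(p=/joje/sowa, c=vapor): overwrote.
I run shelf.size, which returns 1.
Now I run keep.shunt(s=/joje, d=/gep), and observe ok.
Next I call keep.carve(p=/dobimp/so): ok.
I use keep.shunt(s=/gep/sowa, d=/dobimp/so), and observe ToolError: exists.
Calling keep.etch(p=/dobimp/gri, c=nihuva): created.
I use shelf.bind(k=tridiflu, v=kux), and see nil.
Calling shelf.recall(k=tridiflu), and see kux.
Next I call shelf.bind(k=snismo, v=463), and observe 943.
Invoking shelf.recall(k=snismo), giving 463.
I use keep.openup(p=/dobimp/gri), giving nihuva.
Using shelf.bind(k=tridiflu, v=2189-06-22), and get kux.
Calling shelf.bind(k=crivur, v=stutu), and get nil.
I run keep.peekin(p=/dobimp), and see [gri, so/].


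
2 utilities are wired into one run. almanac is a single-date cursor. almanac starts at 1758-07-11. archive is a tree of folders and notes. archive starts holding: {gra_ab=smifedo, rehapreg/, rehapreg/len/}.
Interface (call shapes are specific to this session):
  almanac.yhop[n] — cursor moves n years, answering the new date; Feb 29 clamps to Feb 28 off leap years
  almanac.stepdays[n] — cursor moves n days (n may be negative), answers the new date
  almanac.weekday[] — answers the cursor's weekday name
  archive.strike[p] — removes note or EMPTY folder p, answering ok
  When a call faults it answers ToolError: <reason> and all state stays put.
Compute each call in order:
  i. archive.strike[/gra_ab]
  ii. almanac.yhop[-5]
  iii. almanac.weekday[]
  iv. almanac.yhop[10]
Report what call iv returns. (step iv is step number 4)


Answer: 1763-07-11

Derivation:
-> strike(p='/gra_ab')
<- ok
-> yhop(n='-5')
<- 1753-07-11
-> weekday()
<- Wednesday
-> yhop(n='10')
<- 1763-07-11


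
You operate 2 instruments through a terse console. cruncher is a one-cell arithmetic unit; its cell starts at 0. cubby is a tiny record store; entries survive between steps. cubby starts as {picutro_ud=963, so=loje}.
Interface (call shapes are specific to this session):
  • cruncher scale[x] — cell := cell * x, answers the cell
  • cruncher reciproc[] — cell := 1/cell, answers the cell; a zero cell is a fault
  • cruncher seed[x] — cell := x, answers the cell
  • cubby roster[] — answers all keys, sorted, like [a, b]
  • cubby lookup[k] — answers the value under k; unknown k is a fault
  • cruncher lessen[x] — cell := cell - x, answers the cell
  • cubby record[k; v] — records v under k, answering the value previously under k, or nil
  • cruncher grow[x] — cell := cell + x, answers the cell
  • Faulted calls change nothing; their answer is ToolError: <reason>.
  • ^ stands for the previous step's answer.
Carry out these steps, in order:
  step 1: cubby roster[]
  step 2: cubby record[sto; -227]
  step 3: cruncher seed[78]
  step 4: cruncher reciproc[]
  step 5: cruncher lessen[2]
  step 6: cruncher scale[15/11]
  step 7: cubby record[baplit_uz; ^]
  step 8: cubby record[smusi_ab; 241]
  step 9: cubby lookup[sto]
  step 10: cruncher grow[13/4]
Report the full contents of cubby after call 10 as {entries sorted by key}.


-> cubby roster()
<- [picutro_ud, so]
-> cubby record(k='sto', v='-227')
<- nil
-> cruncher seed(x='78')
<- 78
-> cruncher reciproc()
<- 1/78
-> cruncher lessen(x='2')
<- -155/78
-> cruncher scale(x='15/11')
<- -775/286
-> cubby record(k='baplit_uz', v='^')
<- nil
-> cubby record(k='smusi_ab', v='241')
<- nil
-> cubby lookup(k='sto')
<- -227
-> cruncher grow(x='13/4')
<- 309/572

Answer: {baplit_uz=-775/286, picutro_ud=963, smusi_ab=241, so=loje, sto=-227}


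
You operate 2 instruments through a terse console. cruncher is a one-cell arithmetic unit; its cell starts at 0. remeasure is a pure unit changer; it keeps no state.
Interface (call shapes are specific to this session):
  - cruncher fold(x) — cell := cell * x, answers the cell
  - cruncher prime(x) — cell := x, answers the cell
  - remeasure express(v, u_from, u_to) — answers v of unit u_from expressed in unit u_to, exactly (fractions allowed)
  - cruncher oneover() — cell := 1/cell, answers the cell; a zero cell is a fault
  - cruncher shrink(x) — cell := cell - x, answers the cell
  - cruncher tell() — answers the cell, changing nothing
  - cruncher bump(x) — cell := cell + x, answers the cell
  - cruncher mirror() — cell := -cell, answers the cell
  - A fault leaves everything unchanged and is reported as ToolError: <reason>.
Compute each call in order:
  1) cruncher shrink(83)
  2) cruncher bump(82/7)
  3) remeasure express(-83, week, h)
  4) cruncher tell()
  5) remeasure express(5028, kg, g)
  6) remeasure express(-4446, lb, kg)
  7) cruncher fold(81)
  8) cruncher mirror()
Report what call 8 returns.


-> cruncher shrink(x→83)
<- -83
-> cruncher bump(x→82/7)
<- -499/7
-> remeasure express(v→-83, u_from→week, u_to→h)
<- -13944
-> cruncher tell()
<- -499/7
-> remeasure express(v→5028, u_from→kg, u_to→g)
<- 5028000
-> remeasure express(v→-4446, u_from→lb, u_to→kg)
<- -100833583851/50000000
-> cruncher fold(x→81)
<- -40419/7
-> cruncher mirror()
<- 40419/7

Answer: 40419/7


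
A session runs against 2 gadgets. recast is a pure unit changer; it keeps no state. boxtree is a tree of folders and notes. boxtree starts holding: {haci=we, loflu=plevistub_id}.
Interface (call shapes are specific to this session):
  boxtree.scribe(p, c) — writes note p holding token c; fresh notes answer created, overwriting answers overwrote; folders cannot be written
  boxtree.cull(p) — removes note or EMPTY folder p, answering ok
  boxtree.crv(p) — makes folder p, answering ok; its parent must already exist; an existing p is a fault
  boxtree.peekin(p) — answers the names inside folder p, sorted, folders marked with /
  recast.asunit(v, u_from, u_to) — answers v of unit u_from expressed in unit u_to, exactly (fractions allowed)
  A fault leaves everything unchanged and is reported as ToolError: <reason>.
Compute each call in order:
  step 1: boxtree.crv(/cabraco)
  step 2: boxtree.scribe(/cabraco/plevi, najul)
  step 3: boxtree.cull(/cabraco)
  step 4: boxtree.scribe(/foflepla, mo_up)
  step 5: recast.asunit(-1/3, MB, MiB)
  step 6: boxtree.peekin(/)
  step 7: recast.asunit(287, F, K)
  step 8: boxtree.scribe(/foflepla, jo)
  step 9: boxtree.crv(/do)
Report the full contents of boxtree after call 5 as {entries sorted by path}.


Answer: {cabraco/, cabraco/plevi=najul, foflepla=mo_up, haci=we, loflu=plevistub_id}

Derivation:
[in] boxtree.crv p=/cabraco
  ok
[in] boxtree.scribe p=/cabraco/plevi c=najul
  created
[in] boxtree.cull p=/cabraco
  ToolError: not empty
[in] boxtree.scribe p=/foflepla c=mo_up
  created
[in] recast.asunit v=-1/3 u_from=MB u_to=MiB
  -15625/49152
[in] boxtree.peekin p=/
  [cabraco/, foflepla, haci, loflu]
[in] recast.asunit v=287 u_from=F u_to=K
  24889/60
[in] boxtree.scribe p=/foflepla c=jo
  overwrote
[in] boxtree.crv p=/do
  ok


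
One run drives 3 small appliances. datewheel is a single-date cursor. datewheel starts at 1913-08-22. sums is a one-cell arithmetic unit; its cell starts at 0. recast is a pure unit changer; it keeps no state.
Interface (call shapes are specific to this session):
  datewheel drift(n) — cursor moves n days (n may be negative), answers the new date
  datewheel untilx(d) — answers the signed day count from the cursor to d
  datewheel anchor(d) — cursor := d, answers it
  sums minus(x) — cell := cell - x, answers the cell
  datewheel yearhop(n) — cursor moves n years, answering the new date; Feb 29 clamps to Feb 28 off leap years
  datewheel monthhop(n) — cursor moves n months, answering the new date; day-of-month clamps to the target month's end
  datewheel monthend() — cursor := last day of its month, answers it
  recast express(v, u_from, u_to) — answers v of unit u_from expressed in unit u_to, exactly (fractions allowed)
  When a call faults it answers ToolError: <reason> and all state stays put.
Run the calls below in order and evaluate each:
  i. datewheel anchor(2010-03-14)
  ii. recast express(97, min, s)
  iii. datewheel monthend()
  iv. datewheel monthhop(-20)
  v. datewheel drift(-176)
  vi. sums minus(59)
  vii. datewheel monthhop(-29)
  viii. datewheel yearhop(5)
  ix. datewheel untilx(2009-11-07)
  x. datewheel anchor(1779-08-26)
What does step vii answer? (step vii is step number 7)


Answer: 2005-09-06

Derivation:
! datewheel anchor(d: 2010-03-14) ~> 2010-03-14
! recast express(v: 97, u_from: min, u_to: s) ~> 5820
! datewheel monthend() ~> 2010-03-31
! datewheel monthhop(n: -20) ~> 2008-07-31
! datewheel drift(n: -176) ~> 2008-02-06
! sums minus(x: 59) ~> -59
! datewheel monthhop(n: -29) ~> 2005-09-06
! datewheel yearhop(n: 5) ~> 2010-09-06
! datewheel untilx(d: 2009-11-07) ~> -303
! datewheel anchor(d: 1779-08-26) ~> 1779-08-26


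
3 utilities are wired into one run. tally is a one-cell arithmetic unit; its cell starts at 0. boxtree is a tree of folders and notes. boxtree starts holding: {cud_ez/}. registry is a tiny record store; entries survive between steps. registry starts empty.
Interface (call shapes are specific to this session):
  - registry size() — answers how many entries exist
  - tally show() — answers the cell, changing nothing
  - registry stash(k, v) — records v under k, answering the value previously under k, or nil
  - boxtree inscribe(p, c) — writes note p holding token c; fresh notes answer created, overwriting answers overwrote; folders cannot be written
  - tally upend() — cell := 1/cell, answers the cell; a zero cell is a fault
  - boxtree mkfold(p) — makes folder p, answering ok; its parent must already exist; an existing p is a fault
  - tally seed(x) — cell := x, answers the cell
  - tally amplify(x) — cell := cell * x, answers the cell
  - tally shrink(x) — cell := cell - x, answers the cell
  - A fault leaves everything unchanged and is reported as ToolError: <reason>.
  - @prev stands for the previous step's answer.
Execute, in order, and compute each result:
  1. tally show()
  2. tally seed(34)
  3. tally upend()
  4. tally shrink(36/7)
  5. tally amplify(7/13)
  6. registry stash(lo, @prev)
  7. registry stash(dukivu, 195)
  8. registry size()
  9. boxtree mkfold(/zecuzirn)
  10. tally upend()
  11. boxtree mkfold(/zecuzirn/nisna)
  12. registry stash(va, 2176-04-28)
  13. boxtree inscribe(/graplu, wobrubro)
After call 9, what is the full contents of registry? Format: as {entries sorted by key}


> tally show
  0
> tally seed x=34
  34
> tally upend
  1/34
> tally shrink x=36/7
  -1217/238
> tally amplify x=7/13
  -1217/442
> registry stash k=lo v=@prev
  nil
> registry stash k=dukivu v=195
  nil
> registry size
  2
> boxtree mkfold p=/zecuzirn
  ok
> tally upend
  -442/1217
> boxtree mkfold p=/zecuzirn/nisna
  ok
> registry stash k=va v=2176-04-28
  nil
> boxtree inscribe p=/graplu c=wobrubro
  created

Answer: {dukivu=195, lo=-1217/442}


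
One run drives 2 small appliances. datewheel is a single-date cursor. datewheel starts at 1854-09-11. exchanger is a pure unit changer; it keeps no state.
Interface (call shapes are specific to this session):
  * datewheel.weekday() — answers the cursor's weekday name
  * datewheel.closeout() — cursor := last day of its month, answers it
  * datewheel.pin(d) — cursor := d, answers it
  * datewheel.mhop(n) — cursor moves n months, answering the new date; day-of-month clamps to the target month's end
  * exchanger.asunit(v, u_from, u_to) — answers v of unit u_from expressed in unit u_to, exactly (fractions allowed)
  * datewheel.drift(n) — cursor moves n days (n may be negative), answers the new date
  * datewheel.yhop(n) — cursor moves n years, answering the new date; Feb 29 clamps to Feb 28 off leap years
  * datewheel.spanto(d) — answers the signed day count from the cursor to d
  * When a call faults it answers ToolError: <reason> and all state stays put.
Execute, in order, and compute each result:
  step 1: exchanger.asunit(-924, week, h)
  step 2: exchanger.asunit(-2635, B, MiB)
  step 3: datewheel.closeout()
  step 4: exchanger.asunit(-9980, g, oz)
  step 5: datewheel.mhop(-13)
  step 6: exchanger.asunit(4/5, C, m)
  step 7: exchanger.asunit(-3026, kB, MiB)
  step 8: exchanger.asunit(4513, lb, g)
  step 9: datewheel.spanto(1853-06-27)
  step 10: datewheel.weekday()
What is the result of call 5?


Answer: 1853-08-30

Derivation:
Act: exchanger.asunit[v→-924; u_from→week; u_to→h]
Obs: -155232
Act: exchanger.asunit[v→-2635; u_from→B; u_to→MiB]
Obs: -2635/1048576
Act: datewheel.closeout[]
Obs: 1854-09-30
Act: exchanger.asunit[v→-9980; u_from→g; u_to→oz]
Obs: -15968000000/45359237
Act: datewheel.mhop[n→-13]
Obs: 1853-08-30
Act: exchanger.asunit[v→4/5; u_from→C; u_to→m]
Obs: ToolError: incompatible units
Act: exchanger.asunit[v→-3026; u_from→kB; u_to→MiB]
Obs: -189125/65536
Act: exchanger.asunit[v→4513; u_from→lb; u_to→g]
Obs: 204706236581/100000
Act: datewheel.spanto[d→1853-06-27]
Obs: -64
Act: datewheel.weekday[]
Obs: Tuesday


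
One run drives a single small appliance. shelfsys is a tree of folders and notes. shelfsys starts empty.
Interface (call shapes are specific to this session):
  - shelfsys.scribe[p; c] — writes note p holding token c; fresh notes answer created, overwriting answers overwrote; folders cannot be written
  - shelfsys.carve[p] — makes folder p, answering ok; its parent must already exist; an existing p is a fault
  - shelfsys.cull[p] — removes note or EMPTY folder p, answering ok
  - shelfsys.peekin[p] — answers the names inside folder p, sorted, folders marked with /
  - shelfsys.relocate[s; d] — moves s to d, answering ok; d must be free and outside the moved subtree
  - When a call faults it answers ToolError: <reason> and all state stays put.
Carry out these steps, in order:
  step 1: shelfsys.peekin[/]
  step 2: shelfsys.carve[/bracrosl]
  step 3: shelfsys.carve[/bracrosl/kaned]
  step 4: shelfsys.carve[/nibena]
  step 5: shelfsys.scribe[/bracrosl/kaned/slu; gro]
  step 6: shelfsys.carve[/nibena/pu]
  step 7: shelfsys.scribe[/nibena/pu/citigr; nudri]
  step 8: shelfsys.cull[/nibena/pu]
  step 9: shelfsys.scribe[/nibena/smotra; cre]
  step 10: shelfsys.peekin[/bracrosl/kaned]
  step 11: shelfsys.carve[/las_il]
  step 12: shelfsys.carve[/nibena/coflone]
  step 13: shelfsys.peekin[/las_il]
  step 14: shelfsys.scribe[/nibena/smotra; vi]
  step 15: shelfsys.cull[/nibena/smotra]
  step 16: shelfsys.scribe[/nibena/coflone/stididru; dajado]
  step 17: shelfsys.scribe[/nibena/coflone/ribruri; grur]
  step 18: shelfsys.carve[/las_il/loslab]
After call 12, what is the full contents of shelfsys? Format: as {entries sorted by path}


Answer: {bracrosl/, bracrosl/kaned/, bracrosl/kaned/slu=gro, las_il/, nibena/, nibena/coflone/, nibena/pu/, nibena/pu/citigr=nudri, nibena/smotra=cre}

Derivation:
Act: shelfsys.peekin[/]
Obs: []
Act: shelfsys.carve[/bracrosl]
Obs: ok
Act: shelfsys.carve[/bracrosl/kaned]
Obs: ok
Act: shelfsys.carve[/nibena]
Obs: ok
Act: shelfsys.scribe[/bracrosl/kaned/slu; gro]
Obs: created
Act: shelfsys.carve[/nibena/pu]
Obs: ok
Act: shelfsys.scribe[/nibena/pu/citigr; nudri]
Obs: created
Act: shelfsys.cull[/nibena/pu]
Obs: ToolError: not empty
Act: shelfsys.scribe[/nibena/smotra; cre]
Obs: created
Act: shelfsys.peekin[/bracrosl/kaned]
Obs: [slu]
Act: shelfsys.carve[/las_il]
Obs: ok
Act: shelfsys.carve[/nibena/coflone]
Obs: ok
Act: shelfsys.peekin[/las_il]
Obs: []
Act: shelfsys.scribe[/nibena/smotra; vi]
Obs: overwrote
Act: shelfsys.cull[/nibena/smotra]
Obs: ok
Act: shelfsys.scribe[/nibena/coflone/stididru; dajado]
Obs: created
Act: shelfsys.scribe[/nibena/coflone/ribruri; grur]
Obs: created
Act: shelfsys.carve[/las_il/loslab]
Obs: ok


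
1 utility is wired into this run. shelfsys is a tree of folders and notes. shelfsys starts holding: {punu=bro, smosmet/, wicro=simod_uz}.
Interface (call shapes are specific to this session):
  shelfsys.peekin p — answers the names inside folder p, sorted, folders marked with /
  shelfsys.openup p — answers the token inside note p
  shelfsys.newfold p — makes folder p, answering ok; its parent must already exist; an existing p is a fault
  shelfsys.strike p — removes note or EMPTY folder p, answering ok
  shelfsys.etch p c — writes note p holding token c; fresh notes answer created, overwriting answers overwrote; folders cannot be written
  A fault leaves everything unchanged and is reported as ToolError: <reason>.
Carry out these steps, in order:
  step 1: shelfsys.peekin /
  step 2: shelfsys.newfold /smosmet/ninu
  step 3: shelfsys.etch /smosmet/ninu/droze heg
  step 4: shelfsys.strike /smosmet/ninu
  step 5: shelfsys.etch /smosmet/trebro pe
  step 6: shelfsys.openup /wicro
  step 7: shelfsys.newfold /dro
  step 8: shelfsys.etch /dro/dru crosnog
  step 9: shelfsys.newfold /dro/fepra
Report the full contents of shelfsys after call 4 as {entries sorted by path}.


>>> peekin /
  [punu, smosmet/, wicro]
>>> newfold /smosmet/ninu
  ok
>>> etch /smosmet/ninu/droze heg
  created
>>> strike /smosmet/ninu
  ToolError: not empty
>>> etch /smosmet/trebro pe
  created
>>> openup /wicro
  simod_uz
>>> newfold /dro
  ok
>>> etch /dro/dru crosnog
  created
>>> newfold /dro/fepra
  ok

Answer: {punu=bro, smosmet/, smosmet/ninu/, smosmet/ninu/droze=heg, wicro=simod_uz}


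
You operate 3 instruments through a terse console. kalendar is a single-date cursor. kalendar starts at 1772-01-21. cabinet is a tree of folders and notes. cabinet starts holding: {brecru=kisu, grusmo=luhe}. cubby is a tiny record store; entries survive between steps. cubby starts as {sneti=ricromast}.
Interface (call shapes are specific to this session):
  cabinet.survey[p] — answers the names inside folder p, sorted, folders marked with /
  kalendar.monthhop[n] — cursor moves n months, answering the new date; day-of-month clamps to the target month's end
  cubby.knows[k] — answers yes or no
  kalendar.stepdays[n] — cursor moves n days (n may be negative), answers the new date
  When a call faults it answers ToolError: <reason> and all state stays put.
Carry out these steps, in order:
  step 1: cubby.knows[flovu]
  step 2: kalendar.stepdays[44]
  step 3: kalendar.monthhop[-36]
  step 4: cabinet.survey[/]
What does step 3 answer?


Now I run knows with k=flovu, and see no.
Next I call stepdays with n=44, → 1772-03-05.
Using monthhop with n=-36, giving 1769-03-05.
I invoke survey with p=/, yielding [brecru, grusmo].

Answer: 1769-03-05


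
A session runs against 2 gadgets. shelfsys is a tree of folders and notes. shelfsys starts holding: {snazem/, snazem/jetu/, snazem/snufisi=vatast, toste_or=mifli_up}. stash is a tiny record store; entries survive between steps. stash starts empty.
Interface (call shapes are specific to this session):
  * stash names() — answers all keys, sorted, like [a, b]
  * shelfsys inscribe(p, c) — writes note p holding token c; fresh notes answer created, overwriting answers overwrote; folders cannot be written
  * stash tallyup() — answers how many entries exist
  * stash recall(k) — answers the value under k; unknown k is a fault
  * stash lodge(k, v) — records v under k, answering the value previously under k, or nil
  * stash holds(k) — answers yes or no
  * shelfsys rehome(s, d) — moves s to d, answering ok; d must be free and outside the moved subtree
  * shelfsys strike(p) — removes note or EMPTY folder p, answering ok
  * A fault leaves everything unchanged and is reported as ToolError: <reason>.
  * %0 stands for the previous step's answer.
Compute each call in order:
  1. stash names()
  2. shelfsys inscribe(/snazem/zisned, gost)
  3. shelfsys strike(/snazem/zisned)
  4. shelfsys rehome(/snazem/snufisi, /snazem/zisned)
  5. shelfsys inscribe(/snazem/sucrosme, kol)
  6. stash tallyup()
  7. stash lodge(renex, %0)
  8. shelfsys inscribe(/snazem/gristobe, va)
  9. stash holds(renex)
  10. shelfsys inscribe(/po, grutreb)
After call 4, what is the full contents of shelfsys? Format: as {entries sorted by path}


==> stash names()
<== []
==> shelfsys inscribe(p: /snazem/zisned, c: gost)
<== created
==> shelfsys strike(p: /snazem/zisned)
<== ok
==> shelfsys rehome(s: /snazem/snufisi, d: /snazem/zisned)
<== ok
==> shelfsys inscribe(p: /snazem/sucrosme, c: kol)
<== created
==> stash tallyup()
<== 0
==> stash lodge(k: renex, v: %0)
<== nil
==> shelfsys inscribe(p: /snazem/gristobe, c: va)
<== created
==> stash holds(k: renex)
<== yes
==> shelfsys inscribe(p: /po, c: grutreb)
<== created

Answer: {snazem/, snazem/jetu/, snazem/zisned=vatast, toste_or=mifli_up}


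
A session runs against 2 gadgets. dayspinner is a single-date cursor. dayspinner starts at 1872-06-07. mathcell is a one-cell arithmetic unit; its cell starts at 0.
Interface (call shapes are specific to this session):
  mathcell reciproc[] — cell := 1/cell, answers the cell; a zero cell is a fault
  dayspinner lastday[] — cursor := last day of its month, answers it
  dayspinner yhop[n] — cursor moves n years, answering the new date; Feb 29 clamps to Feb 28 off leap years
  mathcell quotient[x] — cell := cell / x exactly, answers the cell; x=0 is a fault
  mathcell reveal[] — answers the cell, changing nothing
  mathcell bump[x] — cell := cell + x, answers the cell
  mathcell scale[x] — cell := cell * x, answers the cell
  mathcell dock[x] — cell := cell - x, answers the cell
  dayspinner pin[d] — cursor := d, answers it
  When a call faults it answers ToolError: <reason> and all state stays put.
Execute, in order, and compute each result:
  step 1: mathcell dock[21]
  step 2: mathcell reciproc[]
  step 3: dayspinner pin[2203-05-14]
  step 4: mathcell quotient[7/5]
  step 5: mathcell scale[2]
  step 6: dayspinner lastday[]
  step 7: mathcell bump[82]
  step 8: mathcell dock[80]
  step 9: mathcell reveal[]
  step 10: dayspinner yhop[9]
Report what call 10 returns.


Answer: 2212-05-31

Derivation:
Next I call mathcell dock(x: 21), giving -21.
Next I call mathcell reciproc, → -1/21.
I try dayspinner pin(d: 2203-05-14), which returns 2203-05-14.
Then mathcell quotient(x: 7/5), giving -5/147.
I call mathcell scale(x: 2), and see -10/147.
I try dayspinner lastday, which returns 2203-05-31.
Calling mathcell bump(x: 82), yielding 12044/147.
Next I call mathcell dock(x: 80), and get 284/147.
I call mathcell reveal(), yielding 284/147.
I run dayspinner yhop(n: 9), → 2212-05-31.


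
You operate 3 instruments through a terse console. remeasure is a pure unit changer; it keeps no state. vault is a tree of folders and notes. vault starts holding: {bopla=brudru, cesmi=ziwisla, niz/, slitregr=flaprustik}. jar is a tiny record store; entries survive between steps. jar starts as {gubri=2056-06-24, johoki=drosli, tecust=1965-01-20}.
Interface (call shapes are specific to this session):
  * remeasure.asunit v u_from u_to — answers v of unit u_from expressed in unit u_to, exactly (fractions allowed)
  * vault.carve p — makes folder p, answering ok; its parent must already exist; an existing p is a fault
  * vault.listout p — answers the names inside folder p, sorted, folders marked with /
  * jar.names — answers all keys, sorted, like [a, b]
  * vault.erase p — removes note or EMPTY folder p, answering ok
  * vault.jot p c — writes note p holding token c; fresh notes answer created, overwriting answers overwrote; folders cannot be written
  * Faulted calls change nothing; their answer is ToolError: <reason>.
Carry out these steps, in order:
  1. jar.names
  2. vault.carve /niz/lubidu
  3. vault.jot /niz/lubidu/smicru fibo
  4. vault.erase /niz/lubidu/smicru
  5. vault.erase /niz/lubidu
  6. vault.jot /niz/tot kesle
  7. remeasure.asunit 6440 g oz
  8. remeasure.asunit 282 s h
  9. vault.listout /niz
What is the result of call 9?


Answer: [tot]

Derivation:
I run names, and get [gubri, johoki, tecust].
Calling carve passing p='/niz/lubidu', yielding ok.
Using jot passing p='/niz/lubidu/smicru', c='fibo', → created.
I invoke erase passing p='/niz/lubidu/smicru', → ok.
Next I call erase passing p='/niz/lubidu', yielding ok.
Then jot passing p='/niz/tot', c='kesle', and observe created.
I use asunit passing v='6440', u_from='g', u_to='oz', and get 1472000000/6479891.
I invoke asunit passing v='282', u_from='s', u_to='h', which returns 47/600.
Invoking listout passing p='/niz', — result: [tot].


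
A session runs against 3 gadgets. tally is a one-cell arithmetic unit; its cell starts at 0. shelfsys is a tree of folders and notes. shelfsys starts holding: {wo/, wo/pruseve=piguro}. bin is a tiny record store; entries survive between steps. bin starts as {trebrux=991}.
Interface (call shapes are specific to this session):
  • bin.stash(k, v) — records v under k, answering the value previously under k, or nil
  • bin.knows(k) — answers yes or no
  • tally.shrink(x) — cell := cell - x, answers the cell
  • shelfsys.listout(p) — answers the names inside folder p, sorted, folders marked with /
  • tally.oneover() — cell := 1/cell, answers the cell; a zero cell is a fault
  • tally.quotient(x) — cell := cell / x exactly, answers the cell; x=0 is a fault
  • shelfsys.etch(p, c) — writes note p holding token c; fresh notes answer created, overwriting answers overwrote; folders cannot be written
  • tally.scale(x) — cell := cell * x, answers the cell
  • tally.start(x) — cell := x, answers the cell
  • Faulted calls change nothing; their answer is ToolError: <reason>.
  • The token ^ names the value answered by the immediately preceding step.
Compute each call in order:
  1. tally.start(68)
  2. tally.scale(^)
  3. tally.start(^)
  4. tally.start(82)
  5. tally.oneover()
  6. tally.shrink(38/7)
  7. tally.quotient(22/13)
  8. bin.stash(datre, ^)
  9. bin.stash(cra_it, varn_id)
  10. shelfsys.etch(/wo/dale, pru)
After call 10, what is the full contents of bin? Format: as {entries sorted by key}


Calling tally.start(x→68), and get 68.
Now I run tally.scale(x→^), → 4624.
Next I call tally.start(x→^), and observe 4624.
I invoke tally.start(x→82), yielding 82.
I call tally.oneover, and observe 1/82.
Invoking tally.shrink(x→38/7), and see -3109/574.
I try tally.quotient(x→22/13), and get -40417/12628.
Using bin.stash(k→datre, v→^), and observe nil.
I try bin.stash(k→cra_it, v→varn_id): nil.
I try shelfsys.etch(p→/wo/dale, c→pru), and see created.

Answer: {cra_it=varn_id, datre=-40417/12628, trebrux=991}


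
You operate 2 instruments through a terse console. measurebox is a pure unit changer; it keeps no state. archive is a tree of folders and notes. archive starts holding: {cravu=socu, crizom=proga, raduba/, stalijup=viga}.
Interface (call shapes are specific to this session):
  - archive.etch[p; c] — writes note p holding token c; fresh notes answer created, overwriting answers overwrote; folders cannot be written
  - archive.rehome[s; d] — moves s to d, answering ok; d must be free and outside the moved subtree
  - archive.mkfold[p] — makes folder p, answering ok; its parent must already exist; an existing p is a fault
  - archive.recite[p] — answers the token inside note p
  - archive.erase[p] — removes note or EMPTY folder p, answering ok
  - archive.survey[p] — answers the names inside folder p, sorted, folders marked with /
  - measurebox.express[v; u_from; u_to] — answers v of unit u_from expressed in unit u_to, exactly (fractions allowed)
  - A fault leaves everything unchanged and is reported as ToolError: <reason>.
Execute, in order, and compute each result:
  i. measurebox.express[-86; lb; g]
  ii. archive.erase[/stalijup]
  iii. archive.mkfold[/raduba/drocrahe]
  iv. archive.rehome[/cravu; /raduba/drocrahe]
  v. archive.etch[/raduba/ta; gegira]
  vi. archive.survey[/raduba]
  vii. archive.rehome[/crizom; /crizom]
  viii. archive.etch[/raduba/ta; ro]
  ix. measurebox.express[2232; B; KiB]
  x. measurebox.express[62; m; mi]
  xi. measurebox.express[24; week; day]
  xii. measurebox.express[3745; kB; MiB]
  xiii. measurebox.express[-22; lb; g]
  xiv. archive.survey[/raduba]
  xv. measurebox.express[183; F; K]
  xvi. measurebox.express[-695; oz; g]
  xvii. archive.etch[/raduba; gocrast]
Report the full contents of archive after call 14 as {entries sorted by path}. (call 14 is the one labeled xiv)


Answer: {cravu=socu, crizom=proga, raduba/, raduba/drocrahe/, raduba/ta=ro}

Derivation:
Act: measurebox.express[-86; lb; g]
Obs: -1950447191/50000
Act: archive.erase[/stalijup]
Obs: ok
Act: archive.mkfold[/raduba/drocrahe]
Obs: ok
Act: archive.rehome[/cravu; /raduba/drocrahe]
Obs: ToolError: exists
Act: archive.etch[/raduba/ta; gegira]
Obs: created
Act: archive.survey[/raduba]
Obs: [drocrahe/, ta]
Act: archive.rehome[/crizom; /crizom]
Obs: ToolError: exists
Act: archive.etch[/raduba/ta; ro]
Obs: overwrote
Act: measurebox.express[2232; B; KiB]
Obs: 279/128
Act: measurebox.express[62; m; mi]
Obs: 3875/100584
Act: measurebox.express[24; week; day]
Obs: 168
Act: measurebox.express[3745; kB; MiB]
Obs: 468125/131072
Act: measurebox.express[-22; lb; g]
Obs: -498951607/50000
Act: archive.survey[/raduba]
Obs: [drocrahe/, ta]
Act: measurebox.express[183; F; K]
Obs: 64267/180
Act: measurebox.express[-695; oz; g]
Obs: -6304933943/320000
Act: archive.etch[/raduba; gocrast]
Obs: ToolError: is a directory


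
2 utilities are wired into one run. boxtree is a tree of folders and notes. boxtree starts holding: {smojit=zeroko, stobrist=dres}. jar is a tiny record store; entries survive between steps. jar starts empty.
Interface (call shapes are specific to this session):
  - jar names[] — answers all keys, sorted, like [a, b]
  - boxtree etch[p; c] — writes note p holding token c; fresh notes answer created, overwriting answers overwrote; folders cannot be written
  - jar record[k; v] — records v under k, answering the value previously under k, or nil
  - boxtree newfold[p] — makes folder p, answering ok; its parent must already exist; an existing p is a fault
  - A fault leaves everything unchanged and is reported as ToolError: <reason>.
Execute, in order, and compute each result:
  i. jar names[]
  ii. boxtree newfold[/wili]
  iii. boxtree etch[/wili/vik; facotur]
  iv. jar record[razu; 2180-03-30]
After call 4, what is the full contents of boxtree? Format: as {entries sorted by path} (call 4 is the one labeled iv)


Answer: {smojit=zeroko, stobrist=dres, wili/, wili/vik=facotur}

Derivation:
>> jar names()
<< []
>> boxtree newfold(p→/wili)
<< ok
>> boxtree etch(p→/wili/vik, c→facotur)
<< created
>> jar record(k→razu, v→2180-03-30)
<< nil


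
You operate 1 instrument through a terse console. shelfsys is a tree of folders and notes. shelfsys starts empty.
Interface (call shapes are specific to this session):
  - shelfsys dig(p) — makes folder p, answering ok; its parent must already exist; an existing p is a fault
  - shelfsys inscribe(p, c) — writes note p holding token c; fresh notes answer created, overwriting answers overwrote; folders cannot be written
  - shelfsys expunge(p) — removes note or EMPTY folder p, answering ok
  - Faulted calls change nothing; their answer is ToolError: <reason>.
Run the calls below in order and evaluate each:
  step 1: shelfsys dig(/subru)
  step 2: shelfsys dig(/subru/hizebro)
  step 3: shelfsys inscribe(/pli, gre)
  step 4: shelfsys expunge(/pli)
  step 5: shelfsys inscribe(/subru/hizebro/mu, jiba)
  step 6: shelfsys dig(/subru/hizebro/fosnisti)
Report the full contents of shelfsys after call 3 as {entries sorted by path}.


Answer: {pli=gre, subru/, subru/hizebro/}

Derivation:
I run shelfsys dig with p=/subru, and get ok.
Then shelfsys dig with p=/subru/hizebro, giving ok.
I invoke shelfsys inscribe with p=/pli, c=gre: created.
Now I run shelfsys expunge with p=/pli, which returns ok.
Using shelfsys inscribe with p=/subru/hizebro/mu, c=jiba, which returns created.
Then shelfsys dig with p=/subru/hizebro/fosnisti, → ok.


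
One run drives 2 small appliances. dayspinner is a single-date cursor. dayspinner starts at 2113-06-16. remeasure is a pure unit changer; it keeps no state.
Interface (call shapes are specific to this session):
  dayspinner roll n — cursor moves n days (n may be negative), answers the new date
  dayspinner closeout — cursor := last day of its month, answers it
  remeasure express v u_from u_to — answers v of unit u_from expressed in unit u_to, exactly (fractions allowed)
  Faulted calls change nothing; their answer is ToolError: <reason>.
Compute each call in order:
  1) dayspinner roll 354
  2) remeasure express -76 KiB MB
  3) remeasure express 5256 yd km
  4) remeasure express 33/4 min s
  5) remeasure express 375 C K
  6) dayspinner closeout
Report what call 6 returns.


Answer: 2114-06-30

Derivation:
·→ dayspinner roll(n=354)
·← 2114-06-05
·→ remeasure express(v=-76, u_from=KiB, u_to=MB)
·← -1216/15625
·→ remeasure express(v=5256, u_from=yd, u_to=km)
·← 750951/156250
·→ remeasure express(v=33/4, u_from=min, u_to=s)
·← 495
·→ remeasure express(v=375, u_from=C, u_to=K)
·← 12963/20
·→ dayspinner closeout()
·← 2114-06-30


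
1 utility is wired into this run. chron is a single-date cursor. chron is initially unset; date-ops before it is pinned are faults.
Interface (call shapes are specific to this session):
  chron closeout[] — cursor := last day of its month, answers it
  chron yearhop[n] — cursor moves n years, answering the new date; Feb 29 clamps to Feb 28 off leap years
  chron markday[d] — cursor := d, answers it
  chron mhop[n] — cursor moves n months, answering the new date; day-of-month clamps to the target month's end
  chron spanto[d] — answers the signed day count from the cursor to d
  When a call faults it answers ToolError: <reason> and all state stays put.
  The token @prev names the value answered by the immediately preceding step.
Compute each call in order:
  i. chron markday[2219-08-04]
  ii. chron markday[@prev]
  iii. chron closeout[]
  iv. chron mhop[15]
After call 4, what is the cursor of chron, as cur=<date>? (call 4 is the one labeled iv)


Next I call chron markday passing d='2219-08-04', and observe 2219-08-04.
I try chron markday passing d='@prev', and see 2219-08-04.
I try chron closeout, and see 2219-08-31.
Then chron mhop passing n='15', yielding 2220-11-30.

Answer: cur=2220-11-30


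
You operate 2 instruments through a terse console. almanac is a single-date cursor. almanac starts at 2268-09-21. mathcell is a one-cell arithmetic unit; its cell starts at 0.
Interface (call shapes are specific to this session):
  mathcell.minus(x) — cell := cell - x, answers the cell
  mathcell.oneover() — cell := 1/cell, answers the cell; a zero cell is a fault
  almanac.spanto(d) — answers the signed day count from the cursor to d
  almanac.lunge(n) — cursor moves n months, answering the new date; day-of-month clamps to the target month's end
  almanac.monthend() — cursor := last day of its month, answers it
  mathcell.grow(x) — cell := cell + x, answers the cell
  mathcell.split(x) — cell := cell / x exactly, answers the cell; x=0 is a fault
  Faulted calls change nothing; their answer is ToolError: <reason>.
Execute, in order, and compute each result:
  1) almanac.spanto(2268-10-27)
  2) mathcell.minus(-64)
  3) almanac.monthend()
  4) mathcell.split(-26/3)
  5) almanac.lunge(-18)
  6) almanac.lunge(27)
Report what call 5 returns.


-> spanto(d→2268-10-27)
<- 36
-> minus(x→-64)
<- 64
-> monthend()
<- 2268-09-30
-> split(x→-26/3)
<- -96/13
-> lunge(n→-18)
<- 2267-03-30
-> lunge(n→27)
<- 2269-06-30

Answer: 2267-03-30


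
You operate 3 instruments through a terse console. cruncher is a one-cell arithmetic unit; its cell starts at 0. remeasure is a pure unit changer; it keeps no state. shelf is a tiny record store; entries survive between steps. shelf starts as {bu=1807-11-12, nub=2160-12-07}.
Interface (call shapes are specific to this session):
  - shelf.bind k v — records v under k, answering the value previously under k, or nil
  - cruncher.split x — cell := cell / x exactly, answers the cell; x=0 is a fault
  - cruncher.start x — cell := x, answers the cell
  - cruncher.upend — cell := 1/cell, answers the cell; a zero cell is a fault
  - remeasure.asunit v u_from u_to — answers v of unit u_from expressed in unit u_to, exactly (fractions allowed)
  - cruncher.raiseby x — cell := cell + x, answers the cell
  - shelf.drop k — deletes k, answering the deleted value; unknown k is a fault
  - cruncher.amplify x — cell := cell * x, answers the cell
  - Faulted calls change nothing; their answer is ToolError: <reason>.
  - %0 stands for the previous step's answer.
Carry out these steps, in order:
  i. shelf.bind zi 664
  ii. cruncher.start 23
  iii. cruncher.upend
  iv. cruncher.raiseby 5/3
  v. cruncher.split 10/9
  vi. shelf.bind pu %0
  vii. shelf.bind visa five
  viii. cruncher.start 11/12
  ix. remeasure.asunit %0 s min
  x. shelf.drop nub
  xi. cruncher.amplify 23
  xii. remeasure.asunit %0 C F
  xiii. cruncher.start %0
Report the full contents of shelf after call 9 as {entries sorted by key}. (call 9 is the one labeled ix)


Act: shelf.bind[k=zi; v=664]
Obs: nil
Act: cruncher.start[x=23]
Obs: 23
Act: cruncher.upend[]
Obs: 1/23
Act: cruncher.raiseby[x=5/3]
Obs: 118/69
Act: cruncher.split[x=10/9]
Obs: 177/115
Act: shelf.bind[k=pu; v=%0]
Obs: nil
Act: shelf.bind[k=visa; v=five]
Obs: nil
Act: cruncher.start[x=11/12]
Obs: 11/12
Act: remeasure.asunit[v=%0; u_from=s; u_to=min]
Obs: 11/720
Act: shelf.drop[k=nub]
Obs: 2160-12-07
Act: cruncher.amplify[x=23]
Obs: 253/12
Act: remeasure.asunit[v=%0; u_from=C; u_to=F]
Obs: 1399/20
Act: cruncher.start[x=%0]
Obs: 1399/20

Answer: {bu=1807-11-12, nub=2160-12-07, pu=177/115, visa=five, zi=664}
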